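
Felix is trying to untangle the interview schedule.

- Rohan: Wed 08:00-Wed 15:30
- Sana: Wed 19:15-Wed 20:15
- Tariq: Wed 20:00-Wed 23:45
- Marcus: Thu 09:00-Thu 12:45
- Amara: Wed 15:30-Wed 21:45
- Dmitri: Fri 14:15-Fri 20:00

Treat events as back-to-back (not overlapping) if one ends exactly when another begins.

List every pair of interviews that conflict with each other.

Amara & Sana, Amara & Tariq, Sana & Tariq

Sorted by start: Rohan, Amara, Sana, Tariq, Marcus, Dmitri.
Amara starts exactly when Rohan ends (back-to-back, no overlap), so nothing later overlaps Rohan either.
Sana starts before Amara ends → Amara and Sana overlap.
Tariq starts before Amara ends → Amara and Tariq overlap.
Marcus starts after Amara ends, so nothing later overlaps Amara either.
Tariq starts before Sana ends → Sana and Tariq overlap.
Marcus starts after Sana ends, so nothing later overlaps Sana either.
Marcus starts after Tariq ends, so nothing later overlaps Tariq either.
Dmitri starts after Marcus ends.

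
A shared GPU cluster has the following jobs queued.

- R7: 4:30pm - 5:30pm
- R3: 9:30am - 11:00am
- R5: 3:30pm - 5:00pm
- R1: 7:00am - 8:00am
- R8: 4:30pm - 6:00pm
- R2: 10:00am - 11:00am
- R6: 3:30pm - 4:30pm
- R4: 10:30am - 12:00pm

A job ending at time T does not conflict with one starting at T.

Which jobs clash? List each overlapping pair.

Sorted by start: R1, R3, R2, R4, R5, R6, R7, R8.
R3 starts after R1 ends, so R1 has no further overlaps.
R2 starts before R3 ends → R3 and R2 overlap.
R4 starts before R3 ends → R3 and R4 overlap.
R5 starts after R3 ends, so R3 has no further overlaps.
R4 starts before R2 ends → R2 and R4 overlap.
R5 starts after R2 ends, so R2 has no further overlaps.
R5 starts after R4 ends, so R4 has no further overlaps.
R6 starts before R5 ends → R5 and R6 overlap.
R7 starts before R5 ends → R5 and R7 overlap.
R8 starts before R5 ends → R5 and R8 overlap.
R7 starts exactly when R6 ends (back-to-back, no overlap), so R6 has no further overlaps.
R8 starts before R7 ends → R7 and R8 overlap.

R2 & R3, R2 & R4, R3 & R4, R5 & R6, R5 & R7, R5 & R8, R7 & R8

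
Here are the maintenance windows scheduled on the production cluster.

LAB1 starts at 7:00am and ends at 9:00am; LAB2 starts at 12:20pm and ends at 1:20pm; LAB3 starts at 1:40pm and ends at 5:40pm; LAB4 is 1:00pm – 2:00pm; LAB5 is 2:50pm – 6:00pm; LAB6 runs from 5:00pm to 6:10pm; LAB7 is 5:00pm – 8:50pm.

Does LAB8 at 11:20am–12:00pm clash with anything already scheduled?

LAB1: ends 9:00am at or before LAB8 starts 11:20am → clear.
LAB2: starts 12:20pm at or after LAB8 ends 12:00pm → clear.
LAB4: starts 1:00pm at or after LAB8 ends 12:00pm → clear.
LAB3: starts 1:40pm at or after LAB8 ends 12:00pm → clear.
LAB5: starts 2:50pm at or after LAB8 ends 12:00pm → clear.
LAB6: starts 5:00pm at or after LAB8 ends 12:00pm → clear.
LAB7: starts 5:00pm at or after LAB8 ends 12:00pm → clear.

No — it doesn't clash with anything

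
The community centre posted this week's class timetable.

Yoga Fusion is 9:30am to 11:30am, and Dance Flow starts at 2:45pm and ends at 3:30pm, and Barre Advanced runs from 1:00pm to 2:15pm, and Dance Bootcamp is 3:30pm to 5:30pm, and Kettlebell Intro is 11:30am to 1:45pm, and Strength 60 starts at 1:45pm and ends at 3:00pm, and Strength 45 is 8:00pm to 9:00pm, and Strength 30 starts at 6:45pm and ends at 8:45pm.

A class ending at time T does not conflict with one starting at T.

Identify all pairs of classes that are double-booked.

Sorted by start: Yoga Fusion, Kettlebell Intro, Barre Advanced, Strength 60, Dance Flow, Dance Bootcamp, Strength 30, Strength 45.
Kettlebell Intro starts exactly when Yoga Fusion ends (back-to-back, no overlap) — done with Yoga Fusion.
Barre Advanced starts before Kettlebell Intro ends → Kettlebell Intro and Barre Advanced overlap.
Strength 60 starts exactly when Kettlebell Intro ends (back-to-back, no overlap) — done with Kettlebell Intro.
Strength 60 starts before Barre Advanced ends → Barre Advanced and Strength 60 overlap.
Dance Flow starts after Barre Advanced ends — done with Barre Advanced.
Dance Flow starts before Strength 60 ends → Strength 60 and Dance Flow overlap.
Dance Bootcamp starts after Strength 60 ends — done with Strength 60.
Dance Bootcamp starts exactly when Dance Flow ends (back-to-back, no overlap) — done with Dance Flow.
Strength 30 starts after Dance Bootcamp ends — done with Dance Bootcamp.
Strength 45 starts before Strength 30 ends → Strength 30 and Strength 45 overlap.

Barre Advanced & Kettlebell Intro, Barre Advanced & Strength 60, Dance Flow & Strength 60, Strength 30 & Strength 45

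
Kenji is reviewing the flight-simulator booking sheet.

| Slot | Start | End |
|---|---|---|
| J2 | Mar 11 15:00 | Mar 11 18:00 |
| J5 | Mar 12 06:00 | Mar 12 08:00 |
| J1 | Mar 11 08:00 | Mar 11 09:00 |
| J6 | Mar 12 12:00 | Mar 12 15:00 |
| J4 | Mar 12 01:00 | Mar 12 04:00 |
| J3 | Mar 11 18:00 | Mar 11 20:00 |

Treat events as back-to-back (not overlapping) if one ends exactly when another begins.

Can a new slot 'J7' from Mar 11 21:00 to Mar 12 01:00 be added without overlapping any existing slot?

Yes — the slot is free

J1: ends Mar 11 09:00 at or before J7 starts Mar 11 21:00 → clear.
J2: ends Mar 11 18:00 at or before J7 starts Mar 11 21:00 → clear.
J3: ends Mar 11 20:00 at or before J7 starts Mar 11 21:00 → clear.
J4: starts Mar 12 01:00 at or after J7 ends Mar 12 01:00 → clear.
J5: starts Mar 12 06:00 at or after J7 ends Mar 12 01:00 → clear.
J6: starts Mar 12 12:00 at or after J7 ends Mar 12 01:00 → clear.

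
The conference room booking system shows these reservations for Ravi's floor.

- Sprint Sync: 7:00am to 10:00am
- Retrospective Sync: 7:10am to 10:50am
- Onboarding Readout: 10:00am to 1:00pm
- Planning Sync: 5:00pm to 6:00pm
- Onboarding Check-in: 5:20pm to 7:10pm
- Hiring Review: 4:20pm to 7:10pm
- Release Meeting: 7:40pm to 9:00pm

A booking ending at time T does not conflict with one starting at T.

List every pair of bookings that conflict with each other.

Hiring Review & Onboarding Check-in, Hiring Review & Planning Sync, Onboarding Check-in & Planning Sync, Onboarding Readout & Retrospective Sync, Retrospective Sync & Sprint Sync

Sorted by start: Sprint Sync, Retrospective Sync, Onboarding Readout, Hiring Review, Planning Sync, Onboarding Check-in, Release Meeting.
Retrospective Sync starts before Sprint Sync ends → Sprint Sync and Retrospective Sync overlap.
Onboarding Readout starts exactly when Sprint Sync ends (back-to-back, no overlap), so nothing later overlaps Sprint Sync either.
Onboarding Readout starts before Retrospective Sync ends → Retrospective Sync and Onboarding Readout overlap.
Hiring Review starts after Retrospective Sync ends, so nothing later overlaps Retrospective Sync either.
Hiring Review starts after Onboarding Readout ends, so nothing later overlaps Onboarding Readout either.
Planning Sync starts before Hiring Review ends → Hiring Review and Planning Sync overlap.
Onboarding Check-in starts before Hiring Review ends → Hiring Review and Onboarding Check-in overlap.
Release Meeting starts after Hiring Review ends.
Onboarding Check-in starts before Planning Sync ends → Planning Sync and Onboarding Check-in overlap.
Release Meeting starts after Planning Sync ends.
Release Meeting starts after Onboarding Check-in ends.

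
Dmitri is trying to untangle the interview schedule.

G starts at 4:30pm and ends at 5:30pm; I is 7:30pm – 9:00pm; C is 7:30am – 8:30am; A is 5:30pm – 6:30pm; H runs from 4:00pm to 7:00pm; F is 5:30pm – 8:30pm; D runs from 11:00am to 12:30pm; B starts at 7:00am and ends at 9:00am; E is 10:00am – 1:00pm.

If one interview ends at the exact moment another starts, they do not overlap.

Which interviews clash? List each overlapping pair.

Two intervals overlap when each starts before the other ends.
Sorted by start: B, C, E, D, H, G, A, F, I.
C starts before B ends → B and C overlap.
E starts after B ends, so B has no further overlaps.
E starts after C ends, so C has no further overlaps.
D starts before E ends → E and D overlap.
H starts after E ends, so E has no further overlaps.
H starts after D ends, so D has no further overlaps.
G starts before H ends → H and G overlap.
A starts before H ends → H and A overlap.
F starts before H ends → H and F overlap.
I starts after H ends.
A starts exactly when G ends (back-to-back, no overlap), so G has no further overlaps.
F starts before A ends → A and F overlap.
I starts after A ends.
I starts before F ends → F and I overlap.

A & F, A & H, B & C, D & E, F & H, F & I, G & H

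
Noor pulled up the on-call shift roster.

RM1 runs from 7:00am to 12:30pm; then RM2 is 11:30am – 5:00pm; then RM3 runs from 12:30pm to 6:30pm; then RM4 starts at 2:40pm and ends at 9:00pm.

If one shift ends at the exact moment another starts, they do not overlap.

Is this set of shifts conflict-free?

Sorted by start: RM1, RM2, RM3, RM4.
RM2 starts before RM1 ends → RM1 and RM2 overlap.
That's a conflict, so the schedule is not conflict-free.

No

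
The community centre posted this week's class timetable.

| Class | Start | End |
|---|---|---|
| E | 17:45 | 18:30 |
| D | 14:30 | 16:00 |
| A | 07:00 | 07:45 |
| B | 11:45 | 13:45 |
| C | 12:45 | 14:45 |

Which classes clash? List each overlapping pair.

B & C, C & D

Sorted by start: A, B, C, D, E.
B starts after A ends, so A has no further overlaps.
C starts before B ends → B and C overlap.
D starts after B ends, so B has no further overlaps.
D starts before C ends → C and D overlap.
E starts after C ends.
E starts after D ends.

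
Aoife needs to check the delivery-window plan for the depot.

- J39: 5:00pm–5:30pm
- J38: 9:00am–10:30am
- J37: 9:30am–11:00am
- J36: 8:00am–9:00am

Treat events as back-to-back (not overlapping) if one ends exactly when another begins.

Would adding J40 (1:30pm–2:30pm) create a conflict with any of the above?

J36: ends 9:00am at or before J40 starts 1:30pm → clear.
J38: ends 10:30am at or before J40 starts 1:30pm → clear.
J37: ends 11:00am at or before J40 starts 1:30pm → clear.
J39: starts 5:00pm at or after J40 ends 2:30pm → clear.

No — it doesn't clash with anything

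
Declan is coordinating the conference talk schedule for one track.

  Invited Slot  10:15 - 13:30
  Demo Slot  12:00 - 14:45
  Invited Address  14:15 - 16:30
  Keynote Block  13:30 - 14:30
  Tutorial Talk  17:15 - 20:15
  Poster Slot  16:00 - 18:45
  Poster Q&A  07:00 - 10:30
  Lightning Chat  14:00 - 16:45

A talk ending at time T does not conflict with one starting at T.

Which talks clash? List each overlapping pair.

Sorted by start: Poster Q&A, Invited Slot, Demo Slot, Keynote Block, Lightning Chat, Invited Address, Poster Slot, Tutorial Talk.
Invited Slot starts before Poster Q&A ends → Poster Q&A and Invited Slot overlap.
Demo Slot starts after Poster Q&A ends, so nothing later overlaps Poster Q&A either.
Demo Slot starts before Invited Slot ends → Invited Slot and Demo Slot overlap.
Keynote Block starts exactly when Invited Slot ends (back-to-back, no overlap), so nothing later overlaps Invited Slot either.
Keynote Block starts before Demo Slot ends → Demo Slot and Keynote Block overlap.
Lightning Chat starts before Demo Slot ends → Demo Slot and Lightning Chat overlap.
Invited Address starts before Demo Slot ends → Demo Slot and Invited Address overlap.
Poster Slot starts after Demo Slot ends, so nothing later overlaps Demo Slot either.
Lightning Chat starts before Keynote Block ends → Keynote Block and Lightning Chat overlap.
Invited Address starts before Keynote Block ends → Keynote Block and Invited Address overlap.
Poster Slot starts after Keynote Block ends, so nothing later overlaps Keynote Block either.
Invited Address starts before Lightning Chat ends → Lightning Chat and Invited Address overlap.
Poster Slot starts before Lightning Chat ends → Lightning Chat and Poster Slot overlap.
Tutorial Talk starts after Lightning Chat ends.
Poster Slot starts before Invited Address ends → Invited Address and Poster Slot overlap.
Tutorial Talk starts after Invited Address ends.
Tutorial Talk starts before Poster Slot ends → Poster Slot and Tutorial Talk overlap.

Demo Slot & Invited Address, Demo Slot & Invited Slot, Demo Slot & Keynote Block, Demo Slot & Lightning Chat, Invited Address & Keynote Block, Invited Address & Lightning Chat, Invited Address & Poster Slot, Invited Slot & Poster Q&A, Keynote Block & Lightning Chat, Lightning Chat & Poster Slot, Poster Slot & Tutorial Talk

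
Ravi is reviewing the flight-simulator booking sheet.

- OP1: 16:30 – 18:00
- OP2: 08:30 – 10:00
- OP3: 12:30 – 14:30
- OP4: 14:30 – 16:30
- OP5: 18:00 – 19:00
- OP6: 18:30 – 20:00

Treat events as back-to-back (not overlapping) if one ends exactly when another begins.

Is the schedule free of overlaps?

Sorted by start: OP2, OP3, OP4, OP1, OP5, OP6.
OP3 starts after OP2 ends — done with OP2.
OP4 starts exactly when OP3 ends (back-to-back, no overlap) — done with OP3.
OP1 starts exactly when OP4 ends (back-to-back, no overlap) — done with OP4.
OP5 starts exactly when OP1 ends (back-to-back, no overlap) — done with OP1.
OP6 starts before OP5 ends → OP5 and OP6 overlap.
That's a conflict, so the schedule is not conflict-free.

No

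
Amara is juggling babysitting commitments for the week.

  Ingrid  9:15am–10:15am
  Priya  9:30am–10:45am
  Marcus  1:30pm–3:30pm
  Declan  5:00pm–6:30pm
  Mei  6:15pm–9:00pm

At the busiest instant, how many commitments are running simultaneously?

Sweep the timeline, counting +1 at each start and −1 at each end (ends before starts at a tie):
9:15am start Ingrid → 1
9:30am start Priya → 2
10:15am end Ingrid → 1
10:45am end Priya → 0
1:30pm start Marcus → 1
3:30pm end Marcus → 0
5:00pm start Declan → 1
6:15pm start Mei → 2
6:30pm end Declan → 1
9:00pm end Mei → 0
Peak is 2, at 9:30am (Ingrid, Priya).

2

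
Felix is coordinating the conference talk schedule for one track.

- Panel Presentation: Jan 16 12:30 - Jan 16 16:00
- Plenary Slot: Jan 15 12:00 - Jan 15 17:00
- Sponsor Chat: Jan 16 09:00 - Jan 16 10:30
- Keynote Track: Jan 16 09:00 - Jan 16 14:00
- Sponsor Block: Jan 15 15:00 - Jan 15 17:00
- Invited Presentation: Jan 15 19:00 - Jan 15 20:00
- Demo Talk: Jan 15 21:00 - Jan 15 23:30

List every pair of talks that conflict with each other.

Two intervals overlap when each starts before the other ends.
Sorted by start: Plenary Slot, Sponsor Block, Invited Presentation, Demo Talk, Sponsor Chat, Keynote Track, Panel Presentation.
Sponsor Block starts before Plenary Slot ends → Plenary Slot and Sponsor Block overlap.
Invited Presentation starts after Plenary Slot ends — done with Plenary Slot.
Invited Presentation starts after Sponsor Block ends — done with Sponsor Block.
Demo Talk starts after Invited Presentation ends — done with Invited Presentation.
Sponsor Chat starts after Demo Talk ends — done with Demo Talk.
Keynote Track starts before Sponsor Chat ends → Sponsor Chat and Keynote Track overlap.
Panel Presentation starts after Sponsor Chat ends.
Panel Presentation starts before Keynote Track ends → Keynote Track and Panel Presentation overlap.

Keynote Track & Panel Presentation, Keynote Track & Sponsor Chat, Plenary Slot & Sponsor Block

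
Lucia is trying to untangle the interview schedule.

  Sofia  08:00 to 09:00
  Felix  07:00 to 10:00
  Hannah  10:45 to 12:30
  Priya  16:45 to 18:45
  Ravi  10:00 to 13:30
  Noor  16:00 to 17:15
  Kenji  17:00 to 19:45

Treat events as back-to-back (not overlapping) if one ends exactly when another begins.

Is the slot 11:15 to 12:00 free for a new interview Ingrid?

Felix: ends 10:00 at or before Ingrid starts 11:15 → clear.
Sofia: ends 09:00 at or before Ingrid starts 11:15 → clear.
Ravi: starts 10:00 before Ingrid ends 12:00, and ends 13:30 after Ingrid starts 11:15 → overlap.
Hannah: starts 10:45 before Ingrid ends 12:00, and ends 12:30 after Ingrid starts 11:15 → overlap.
Noor: starts 16:00 at or after Ingrid ends 12:00 → clear.
Priya: starts 16:45 at or after Ingrid ends 12:00 → clear.
Kenji: starts 17:00 at or after Ingrid ends 12:00 → clear.
Ingrid overlaps Hannah, Ravi.

No — it overlaps Hannah, Ravi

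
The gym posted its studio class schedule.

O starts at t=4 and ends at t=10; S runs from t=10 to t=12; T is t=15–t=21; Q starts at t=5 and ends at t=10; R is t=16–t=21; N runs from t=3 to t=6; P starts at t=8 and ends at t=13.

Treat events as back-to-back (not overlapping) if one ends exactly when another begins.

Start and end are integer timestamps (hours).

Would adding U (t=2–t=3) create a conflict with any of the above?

N: starts t=3 at or after U ends t=3 → clear.
O: starts t=4 at or after U ends t=3 → clear.
Q: starts t=5 at or after U ends t=3 → clear.
P: starts t=8 at or after U ends t=3 → clear.
S: starts t=10 at or after U ends t=3 → clear.
T: starts t=15 at or after U ends t=3 → clear.
R: starts t=16 at or after U ends t=3 → clear.

No — it doesn't clash with anything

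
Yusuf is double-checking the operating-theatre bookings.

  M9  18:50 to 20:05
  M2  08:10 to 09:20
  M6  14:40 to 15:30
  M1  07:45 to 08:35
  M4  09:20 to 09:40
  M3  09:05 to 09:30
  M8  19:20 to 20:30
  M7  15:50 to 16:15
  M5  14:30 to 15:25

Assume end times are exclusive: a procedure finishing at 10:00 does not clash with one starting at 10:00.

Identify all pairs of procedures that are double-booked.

Sorted by start: M1, M2, M3, M4, M5, M6, M7, M9, M8.
M2 starts before M1 ends → M1 and M2 overlap.
M3 starts after M1 ends — done with M1.
M3 starts before M2 ends → M2 and M3 overlap.
M4 starts exactly when M2 ends (back-to-back, no overlap) — done with M2.
M4 starts before M3 ends → M3 and M4 overlap.
M5 starts after M3 ends — done with M3.
M5 starts after M4 ends — done with M4.
M6 starts before M5 ends → M5 and M6 overlap.
M7 starts after M5 ends — done with M5.
M7 starts after M6 ends — done with M6.
M9 starts after M7 ends — done with M7.
M8 starts before M9 ends → M9 and M8 overlap.

M1 & M2, M2 & M3, M3 & M4, M5 & M6, M8 & M9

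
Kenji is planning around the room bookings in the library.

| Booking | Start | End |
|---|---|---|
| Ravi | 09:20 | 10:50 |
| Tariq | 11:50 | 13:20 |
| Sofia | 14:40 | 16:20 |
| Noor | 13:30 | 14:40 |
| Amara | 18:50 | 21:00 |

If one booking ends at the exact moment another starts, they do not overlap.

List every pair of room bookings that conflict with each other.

none

Sorted by start: Ravi, Tariq, Noor, Sofia, Amara.
Tariq starts after Ravi ends; Ravi is clear from here.
Noor starts after Tariq ends; Tariq is clear from here.
Sofia starts exactly when Noor ends (back-to-back, no overlap); Noor is clear from here.
Amara starts after Sofia ends.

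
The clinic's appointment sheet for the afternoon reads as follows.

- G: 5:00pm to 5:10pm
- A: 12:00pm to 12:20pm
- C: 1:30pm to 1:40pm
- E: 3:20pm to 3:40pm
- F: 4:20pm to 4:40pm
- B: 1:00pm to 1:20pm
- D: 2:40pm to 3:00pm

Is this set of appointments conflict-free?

Yes

Check each pair: they overlap iff neither finishes before the other starts.
Sorted by start: A, B, C, D, E, F, G.
B starts after A ends; A is clear from here.
C starts after B ends; B is clear from here.
D starts after C ends; C is clear from here.
E starts after D ends; D is clear from here.
F starts after E ends; E is clear from here.
G starts after F ends.
Every pair is clear; the schedule has no overlaps.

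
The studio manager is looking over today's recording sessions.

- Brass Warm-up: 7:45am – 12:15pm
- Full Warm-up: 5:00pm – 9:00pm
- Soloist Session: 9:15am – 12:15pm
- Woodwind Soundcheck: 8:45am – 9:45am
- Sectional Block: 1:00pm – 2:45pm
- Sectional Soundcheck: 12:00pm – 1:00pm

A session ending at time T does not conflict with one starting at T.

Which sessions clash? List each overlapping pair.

Brass Warm-up & Sectional Soundcheck, Brass Warm-up & Soloist Session, Brass Warm-up & Woodwind Soundcheck, Sectional Soundcheck & Soloist Session, Soloist Session & Woodwind Soundcheck

Sorted by start: Brass Warm-up, Woodwind Soundcheck, Soloist Session, Sectional Soundcheck, Sectional Block, Full Warm-up.
Woodwind Soundcheck starts before Brass Warm-up ends → Brass Warm-up and Woodwind Soundcheck overlap.
Soloist Session starts before Brass Warm-up ends → Brass Warm-up and Soloist Session overlap.
Sectional Soundcheck starts before Brass Warm-up ends → Brass Warm-up and Sectional Soundcheck overlap.
Sectional Block starts after Brass Warm-up ends, so nothing later overlaps Brass Warm-up either.
Soloist Session starts before Woodwind Soundcheck ends → Woodwind Soundcheck and Soloist Session overlap.
Sectional Soundcheck starts after Woodwind Soundcheck ends, so nothing later overlaps Woodwind Soundcheck either.
Sectional Soundcheck starts before Soloist Session ends → Soloist Session and Sectional Soundcheck overlap.
Sectional Block starts after Soloist Session ends, so nothing later overlaps Soloist Session either.
Sectional Block starts exactly when Sectional Soundcheck ends (back-to-back, no overlap), so nothing later overlaps Sectional Soundcheck either.
Full Warm-up starts after Sectional Block ends.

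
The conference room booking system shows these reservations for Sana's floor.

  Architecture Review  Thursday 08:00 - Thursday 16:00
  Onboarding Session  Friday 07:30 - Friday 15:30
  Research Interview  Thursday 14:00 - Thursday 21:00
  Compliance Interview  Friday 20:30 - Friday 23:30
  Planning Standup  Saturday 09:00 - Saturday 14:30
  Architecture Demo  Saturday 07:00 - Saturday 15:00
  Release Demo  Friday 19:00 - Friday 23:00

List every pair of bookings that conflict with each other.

Architecture Demo & Planning Standup, Architecture Review & Research Interview, Compliance Interview & Release Demo

Sorted by start: Architecture Review, Research Interview, Onboarding Session, Release Demo, Compliance Interview, Architecture Demo, Planning Standup.
Research Interview starts before Architecture Review ends → Architecture Review and Research Interview overlap.
Onboarding Session starts after Architecture Review ends, so nothing later overlaps Architecture Review either.
Onboarding Session starts after Research Interview ends, so nothing later overlaps Research Interview either.
Release Demo starts after Onboarding Session ends, so nothing later overlaps Onboarding Session either.
Compliance Interview starts before Release Demo ends → Release Demo and Compliance Interview overlap.
Architecture Demo starts after Release Demo ends, so nothing later overlaps Release Demo either.
Architecture Demo starts after Compliance Interview ends, so nothing later overlaps Compliance Interview either.
Planning Standup starts before Architecture Demo ends → Architecture Demo and Planning Standup overlap.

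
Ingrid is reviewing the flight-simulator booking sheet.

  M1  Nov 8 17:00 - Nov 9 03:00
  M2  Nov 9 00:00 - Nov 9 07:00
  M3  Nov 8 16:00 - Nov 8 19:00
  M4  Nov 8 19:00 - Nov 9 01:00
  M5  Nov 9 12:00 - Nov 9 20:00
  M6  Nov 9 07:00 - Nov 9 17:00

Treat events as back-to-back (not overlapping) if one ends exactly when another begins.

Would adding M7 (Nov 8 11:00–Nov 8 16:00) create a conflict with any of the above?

M3: starts Nov 8 16:00 at or after M7 ends Nov 8 16:00 → clear.
M1: starts Nov 8 17:00 at or after M7 ends Nov 8 16:00 → clear.
M4: starts Nov 8 19:00 at or after M7 ends Nov 8 16:00 → clear.
M2: starts Nov 9 00:00 at or after M7 ends Nov 8 16:00 → clear.
M6: starts Nov 9 07:00 at or after M7 ends Nov 8 16:00 → clear.
M5: starts Nov 9 12:00 at or after M7 ends Nov 8 16:00 → clear.

No — it doesn't clash with anything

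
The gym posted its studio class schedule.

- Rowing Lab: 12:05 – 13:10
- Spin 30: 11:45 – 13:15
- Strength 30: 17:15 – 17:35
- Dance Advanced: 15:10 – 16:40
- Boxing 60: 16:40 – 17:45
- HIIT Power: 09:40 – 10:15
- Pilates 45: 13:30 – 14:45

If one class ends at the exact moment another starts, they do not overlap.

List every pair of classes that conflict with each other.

Boxing 60 & Strength 30, Rowing Lab & Spin 30

Sorted by start: HIIT Power, Spin 30, Rowing Lab, Pilates 45, Dance Advanced, Boxing 60, Strength 30.
Spin 30 starts after HIIT Power ends — done with HIIT Power.
Rowing Lab starts before Spin 30 ends → Spin 30 and Rowing Lab overlap.
Pilates 45 starts after Spin 30 ends — done with Spin 30.
Pilates 45 starts after Rowing Lab ends — done with Rowing Lab.
Dance Advanced starts after Pilates 45 ends — done with Pilates 45.
Boxing 60 starts exactly when Dance Advanced ends (back-to-back, no overlap) — done with Dance Advanced.
Strength 30 starts before Boxing 60 ends → Boxing 60 and Strength 30 overlap.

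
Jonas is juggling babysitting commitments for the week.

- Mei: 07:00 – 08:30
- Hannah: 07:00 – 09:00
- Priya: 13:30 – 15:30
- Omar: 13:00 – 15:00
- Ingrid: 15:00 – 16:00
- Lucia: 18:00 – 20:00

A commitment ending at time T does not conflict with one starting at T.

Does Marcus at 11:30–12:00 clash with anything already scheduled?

Mei: ends 08:30 at or before Marcus starts 11:30 → clear.
Hannah: ends 09:00 at or before Marcus starts 11:30 → clear.
Omar: starts 13:00 at or after Marcus ends 12:00 → clear.
Priya: starts 13:30 at or after Marcus ends 12:00 → clear.
Ingrid: starts 15:00 at or after Marcus ends 12:00 → clear.
Lucia: starts 18:00 at or after Marcus ends 12:00 → clear.

No — it doesn't clash with anything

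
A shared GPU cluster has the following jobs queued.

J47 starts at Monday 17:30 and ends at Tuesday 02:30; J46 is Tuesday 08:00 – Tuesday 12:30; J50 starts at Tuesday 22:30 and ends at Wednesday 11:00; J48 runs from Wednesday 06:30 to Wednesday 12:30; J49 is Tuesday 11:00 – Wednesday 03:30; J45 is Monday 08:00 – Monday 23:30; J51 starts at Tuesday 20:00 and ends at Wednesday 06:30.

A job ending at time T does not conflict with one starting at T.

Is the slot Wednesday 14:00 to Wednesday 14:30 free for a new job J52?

Yes — the slot is free

J45: ends Monday 23:30 at or before J52 starts Wednesday 14:00 → clear.
J47: ends Tuesday 02:30 at or before J52 starts Wednesday 14:00 → clear.
J46: ends Tuesday 12:30 at or before J52 starts Wednesday 14:00 → clear.
J49: ends Wednesday 03:30 at or before J52 starts Wednesday 14:00 → clear.
J51: ends Wednesday 06:30 at or before J52 starts Wednesday 14:00 → clear.
J50: ends Wednesday 11:00 at or before J52 starts Wednesday 14:00 → clear.
J48: ends Wednesday 12:30 at or before J52 starts Wednesday 14:00 → clear.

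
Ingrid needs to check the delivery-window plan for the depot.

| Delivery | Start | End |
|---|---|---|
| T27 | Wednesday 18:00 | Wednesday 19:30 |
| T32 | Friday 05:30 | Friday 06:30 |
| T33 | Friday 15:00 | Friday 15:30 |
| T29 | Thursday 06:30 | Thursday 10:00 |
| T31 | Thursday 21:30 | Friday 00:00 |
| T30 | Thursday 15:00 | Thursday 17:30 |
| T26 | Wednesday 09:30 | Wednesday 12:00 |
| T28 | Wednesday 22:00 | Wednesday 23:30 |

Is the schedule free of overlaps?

Yes

Two intervals overlap when each starts before the other ends.
Sorted by start: T26, T27, T28, T29, T30, T31, T32, T33.
T27 starts after T26 ends; T26 is clear from here.
T28 starts after T27 ends; T27 is clear from here.
T29 starts after T28 ends; T28 is clear from here.
T30 starts after T29 ends; T29 is clear from here.
T31 starts after T30 ends; T30 is clear from here.
T32 starts after T31 ends; T31 is clear from here.
T33 starts after T32 ends.
Every pair is clear; the schedule has no overlaps.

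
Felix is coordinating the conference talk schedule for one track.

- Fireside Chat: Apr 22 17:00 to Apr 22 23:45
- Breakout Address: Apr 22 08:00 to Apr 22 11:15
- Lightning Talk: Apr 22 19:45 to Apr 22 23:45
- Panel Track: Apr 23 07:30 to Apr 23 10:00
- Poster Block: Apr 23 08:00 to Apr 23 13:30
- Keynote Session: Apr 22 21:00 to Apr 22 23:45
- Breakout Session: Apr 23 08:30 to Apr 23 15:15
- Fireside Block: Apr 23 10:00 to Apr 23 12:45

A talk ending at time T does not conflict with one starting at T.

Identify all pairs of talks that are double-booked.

Two intervals overlap when each starts before the other ends.
Sorted by start: Breakout Address, Fireside Chat, Lightning Talk, Keynote Session, Panel Track, Poster Block, Breakout Session, Fireside Block.
Fireside Chat starts after Breakout Address ends, so nothing later overlaps Breakout Address either.
Lightning Talk starts before Fireside Chat ends → Fireside Chat and Lightning Talk overlap.
Keynote Session starts before Fireside Chat ends → Fireside Chat and Keynote Session overlap.
Panel Track starts after Fireside Chat ends, so nothing later overlaps Fireside Chat either.
Keynote Session starts before Lightning Talk ends → Lightning Talk and Keynote Session overlap.
Panel Track starts after Lightning Talk ends, so nothing later overlaps Lightning Talk either.
Panel Track starts after Keynote Session ends, so nothing later overlaps Keynote Session either.
Poster Block starts before Panel Track ends → Panel Track and Poster Block overlap.
Breakout Session starts before Panel Track ends → Panel Track and Breakout Session overlap.
Fireside Block starts exactly when Panel Track ends (back-to-back, no overlap).
Breakout Session starts before Poster Block ends → Poster Block and Breakout Session overlap.
Fireside Block starts before Poster Block ends → Poster Block and Fireside Block overlap.
Fireside Block starts before Breakout Session ends → Breakout Session and Fireside Block overlap.

Breakout Session & Fireside Block, Breakout Session & Panel Track, Breakout Session & Poster Block, Fireside Block & Poster Block, Fireside Chat & Keynote Session, Fireside Chat & Lightning Talk, Keynote Session & Lightning Talk, Panel Track & Poster Block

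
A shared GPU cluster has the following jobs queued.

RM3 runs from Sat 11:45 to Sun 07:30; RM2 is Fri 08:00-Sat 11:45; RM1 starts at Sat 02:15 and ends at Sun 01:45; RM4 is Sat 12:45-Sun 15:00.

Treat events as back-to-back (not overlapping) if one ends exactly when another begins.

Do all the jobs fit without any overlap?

No

Sorted by start: RM2, RM1, RM3, RM4.
RM1 starts before RM2 ends → RM2 and RM1 overlap.
That's a conflict, so the schedule is not conflict-free.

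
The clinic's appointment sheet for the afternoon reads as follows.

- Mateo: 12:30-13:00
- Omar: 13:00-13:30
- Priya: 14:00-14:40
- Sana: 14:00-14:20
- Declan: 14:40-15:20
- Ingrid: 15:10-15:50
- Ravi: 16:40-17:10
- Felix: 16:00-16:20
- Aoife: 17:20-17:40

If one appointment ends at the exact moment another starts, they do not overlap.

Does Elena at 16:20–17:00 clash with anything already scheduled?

Mateo: ends 13:00 at or before Elena starts 16:20 → clear.
Omar: ends 13:30 at or before Elena starts 16:20 → clear.
Priya: ends 14:40 at or before Elena starts 16:20 → clear.
Sana: ends 14:20 at or before Elena starts 16:20 → clear.
Declan: ends 15:20 at or before Elena starts 16:20 → clear.
Ingrid: ends 15:50 at or before Elena starts 16:20 → clear.
Felix: ends 16:20 at or before Elena starts 16:20 → clear.
Ravi: starts 16:40 before Elena ends 17:00, and ends 17:10 after Elena starts 16:20 → overlap.
Aoife: starts 17:20 at or after Elena ends 17:00 → clear.
Elena overlaps Ravi.

Yes — it overlaps Ravi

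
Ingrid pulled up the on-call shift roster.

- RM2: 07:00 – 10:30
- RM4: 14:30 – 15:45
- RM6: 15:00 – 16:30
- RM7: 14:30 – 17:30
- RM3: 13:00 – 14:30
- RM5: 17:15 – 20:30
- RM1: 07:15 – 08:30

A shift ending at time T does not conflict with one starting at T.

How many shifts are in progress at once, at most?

Sweep the timeline, counting +1 at each start and −1 at each end (ends before starts at a tie):
07:00 start RM2 → 1
07:15 start RM1 → 2
08:30 end RM1 → 1
10:30 end RM2 → 0
13:00 start RM3 → 1
14:30 end RM3 → 0
14:30 start RM4 → 1
14:30 start RM7 → 2
15:00 start RM6 → 3
15:45 end RM4 → 2
16:30 end RM6 → 1
17:15 start RM5 → 2
17:30 end RM7 → 1
20:30 end RM5 → 0
Peak is 3, at 15:00 (RM4, RM6, RM7).

3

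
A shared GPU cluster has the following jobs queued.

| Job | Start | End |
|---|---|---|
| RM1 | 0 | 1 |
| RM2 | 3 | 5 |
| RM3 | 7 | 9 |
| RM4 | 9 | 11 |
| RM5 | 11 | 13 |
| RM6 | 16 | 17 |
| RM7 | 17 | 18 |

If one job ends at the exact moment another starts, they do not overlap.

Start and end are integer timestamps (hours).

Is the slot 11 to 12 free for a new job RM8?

RM1: ends 1 at or before RM8 starts 11 → clear.
RM2: ends 5 at or before RM8 starts 11 → clear.
RM3: ends 9 at or before RM8 starts 11 → clear.
RM4: ends 11 at or before RM8 starts 11 → clear.
RM5: starts 11 before RM8 ends 12, and ends 13 after RM8 starts 11 → overlap.
RM6: starts 16 at or after RM8 ends 12 → clear.
RM7: starts 17 at or after RM8 ends 12 → clear.
RM8 overlaps RM5.

No — it overlaps RM5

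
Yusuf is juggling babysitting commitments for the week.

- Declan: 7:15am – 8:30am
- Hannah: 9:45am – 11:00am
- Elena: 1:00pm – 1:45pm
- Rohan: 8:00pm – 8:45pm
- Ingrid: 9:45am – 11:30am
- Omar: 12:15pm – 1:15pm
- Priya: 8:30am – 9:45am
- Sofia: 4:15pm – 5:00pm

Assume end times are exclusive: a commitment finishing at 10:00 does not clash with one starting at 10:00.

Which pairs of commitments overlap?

Elena & Omar, Hannah & Ingrid

Sorted by start: Declan, Priya, Hannah, Ingrid, Omar, Elena, Sofia, Rohan.
Priya starts exactly when Declan ends (back-to-back, no overlap); Declan is clear from here.
Hannah starts exactly when Priya ends (back-to-back, no overlap); Priya is clear from here.
Ingrid starts before Hannah ends → Hannah and Ingrid overlap.
Omar starts after Hannah ends; Hannah is clear from here.
Omar starts after Ingrid ends; Ingrid is clear from here.
Elena starts before Omar ends → Omar and Elena overlap.
Sofia starts after Omar ends; Omar is clear from here.
Sofia starts after Elena ends; Elena is clear from here.
Rohan starts after Sofia ends.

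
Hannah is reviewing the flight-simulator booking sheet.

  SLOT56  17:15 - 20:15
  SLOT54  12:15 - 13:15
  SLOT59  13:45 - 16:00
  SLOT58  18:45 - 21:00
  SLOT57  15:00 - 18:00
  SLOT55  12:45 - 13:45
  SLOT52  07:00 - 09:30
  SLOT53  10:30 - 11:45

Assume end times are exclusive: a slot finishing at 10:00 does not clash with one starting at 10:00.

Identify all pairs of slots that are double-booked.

Sorted by start: SLOT52, SLOT53, SLOT54, SLOT55, SLOT59, SLOT57, SLOT56, SLOT58.
SLOT53 starts after SLOT52 ends, so nothing later overlaps SLOT52 either.
SLOT54 starts after SLOT53 ends, so nothing later overlaps SLOT53 either.
SLOT55 starts before SLOT54 ends → SLOT54 and SLOT55 overlap.
SLOT59 starts after SLOT54 ends, so nothing later overlaps SLOT54 either.
SLOT59 starts exactly when SLOT55 ends (back-to-back, no overlap), so nothing later overlaps SLOT55 either.
SLOT57 starts before SLOT59 ends → SLOT59 and SLOT57 overlap.
SLOT56 starts after SLOT59 ends, so nothing later overlaps SLOT59 either.
SLOT56 starts before SLOT57 ends → SLOT57 and SLOT56 overlap.
SLOT58 starts after SLOT57 ends.
SLOT58 starts before SLOT56 ends → SLOT56 and SLOT58 overlap.

SLOT54 & SLOT55, SLOT56 & SLOT57, SLOT56 & SLOT58, SLOT57 & SLOT59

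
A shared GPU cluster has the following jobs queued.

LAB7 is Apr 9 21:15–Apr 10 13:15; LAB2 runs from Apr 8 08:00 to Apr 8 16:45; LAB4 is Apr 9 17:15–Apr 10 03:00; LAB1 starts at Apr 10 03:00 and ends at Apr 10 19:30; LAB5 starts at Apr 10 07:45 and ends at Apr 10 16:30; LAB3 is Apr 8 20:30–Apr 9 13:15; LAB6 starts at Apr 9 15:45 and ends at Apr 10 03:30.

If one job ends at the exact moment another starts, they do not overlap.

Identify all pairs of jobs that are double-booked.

Sorted by start: LAB2, LAB3, LAB6, LAB4, LAB7, LAB1, LAB5.
LAB3 starts after LAB2 ends, so nothing later overlaps LAB2 either.
LAB6 starts after LAB3 ends, so nothing later overlaps LAB3 either.
LAB4 starts before LAB6 ends → LAB6 and LAB4 overlap.
LAB7 starts before LAB6 ends → LAB6 and LAB7 overlap.
LAB1 starts before LAB6 ends → LAB6 and LAB1 overlap.
LAB5 starts after LAB6 ends.
LAB7 starts before LAB4 ends → LAB4 and LAB7 overlap.
LAB1 starts exactly when LAB4 ends (back-to-back, no overlap), so nothing later overlaps LAB4 either.
LAB1 starts before LAB7 ends → LAB7 and LAB1 overlap.
LAB5 starts before LAB7 ends → LAB7 and LAB5 overlap.
LAB5 starts before LAB1 ends → LAB1 and LAB5 overlap.

LAB1 & LAB5, LAB1 & LAB6, LAB1 & LAB7, LAB4 & LAB6, LAB4 & LAB7, LAB5 & LAB7, LAB6 & LAB7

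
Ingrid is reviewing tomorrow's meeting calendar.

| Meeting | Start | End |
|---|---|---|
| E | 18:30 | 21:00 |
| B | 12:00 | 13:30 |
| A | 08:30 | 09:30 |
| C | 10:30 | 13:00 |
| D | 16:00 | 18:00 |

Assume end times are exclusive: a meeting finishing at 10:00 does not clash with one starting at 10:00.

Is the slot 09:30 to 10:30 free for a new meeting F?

Yes — the slot is free

A: ends 09:30 at or before F starts 09:30 → clear.
C: starts 10:30 at or after F ends 10:30 → clear.
B: starts 12:00 at or after F ends 10:30 → clear.
D: starts 16:00 at or after F ends 10:30 → clear.
E: starts 18:30 at or after F ends 10:30 → clear.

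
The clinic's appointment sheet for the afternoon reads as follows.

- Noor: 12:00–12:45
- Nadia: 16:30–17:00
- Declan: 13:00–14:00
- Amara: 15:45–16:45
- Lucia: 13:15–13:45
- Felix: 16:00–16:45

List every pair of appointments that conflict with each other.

Two intervals overlap when each starts before the other ends.
Sorted by start: Noor, Declan, Lucia, Amara, Felix, Nadia.
Declan starts after Noor ends, so nothing later overlaps Noor either.
Lucia starts before Declan ends → Declan and Lucia overlap.
Amara starts after Declan ends, so nothing later overlaps Declan either.
Amara starts after Lucia ends, so nothing later overlaps Lucia either.
Felix starts before Amara ends → Amara and Felix overlap.
Nadia starts before Amara ends → Amara and Nadia overlap.
Nadia starts before Felix ends → Felix and Nadia overlap.

Amara & Felix, Amara & Nadia, Declan & Lucia, Felix & Nadia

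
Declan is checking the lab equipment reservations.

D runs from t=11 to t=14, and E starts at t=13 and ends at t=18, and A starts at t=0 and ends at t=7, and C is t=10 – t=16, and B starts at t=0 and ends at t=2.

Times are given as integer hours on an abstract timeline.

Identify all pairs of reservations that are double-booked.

Sorted by start: A, B, C, D, E.
B starts before A ends → A and B overlap.
C starts after A ends — done with A.
C starts after B ends — done with B.
D starts before C ends → C and D overlap.
E starts before C ends → C and E overlap.
E starts before D ends → D and E overlap.

A & B, C & D, C & E, D & E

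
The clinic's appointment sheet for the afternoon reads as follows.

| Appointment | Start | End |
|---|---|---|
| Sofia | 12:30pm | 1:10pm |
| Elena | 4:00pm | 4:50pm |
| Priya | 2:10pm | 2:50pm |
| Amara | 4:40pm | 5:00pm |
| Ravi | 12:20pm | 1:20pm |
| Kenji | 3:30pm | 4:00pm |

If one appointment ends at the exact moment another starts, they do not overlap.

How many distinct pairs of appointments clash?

2

Sorted by start: Ravi, Sofia, Priya, Kenji, Elena, Amara.
Sofia starts before Ravi ends → Ravi and Sofia overlap.
Priya starts after Ravi ends, so nothing later overlaps Ravi either.
Priya starts after Sofia ends, so nothing later overlaps Sofia either.
Kenji starts after Priya ends, so nothing later overlaps Priya either.
Elena starts exactly when Kenji ends (back-to-back, no overlap), so nothing later overlaps Kenji either.
Amara starts before Elena ends → Elena and Amara overlap.
Overlapping pairs: Amara & Elena, Ravi & Sofia — 2 in total.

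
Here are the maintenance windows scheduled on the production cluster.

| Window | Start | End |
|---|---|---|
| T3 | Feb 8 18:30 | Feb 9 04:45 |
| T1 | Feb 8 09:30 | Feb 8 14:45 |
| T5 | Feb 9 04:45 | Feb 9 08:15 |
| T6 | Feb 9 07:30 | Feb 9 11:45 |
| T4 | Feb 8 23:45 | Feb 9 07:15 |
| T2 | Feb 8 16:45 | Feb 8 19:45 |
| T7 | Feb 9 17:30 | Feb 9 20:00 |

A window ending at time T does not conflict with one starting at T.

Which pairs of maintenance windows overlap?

Sorted by start: T1, T2, T3, T4, T5, T6, T7.
T2 starts after T1 ends, so T1 has no further overlaps.
T3 starts before T2 ends → T2 and T3 overlap.
T4 starts after T2 ends, so T2 has no further overlaps.
T4 starts before T3 ends → T3 and T4 overlap.
T5 starts exactly when T3 ends (back-to-back, no overlap), so T3 has no further overlaps.
T5 starts before T4 ends → T4 and T5 overlap.
T6 starts after T4 ends, so T4 has no further overlaps.
T6 starts before T5 ends → T5 and T6 overlap.
T7 starts after T5 ends.
T7 starts after T6 ends.

T2 & T3, T3 & T4, T4 & T5, T5 & T6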